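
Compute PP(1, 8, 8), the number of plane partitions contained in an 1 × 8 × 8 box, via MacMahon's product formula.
PP(1, 8, 8) = 12870

Evaluate the triple product over i = 1..1, j = 1..8, k = 1..8. The factors are (2/1) · (3/2) · (4/3) · (5/4) · (6/5) · (7/6) · (8/7) · (9/8) · … (64 factors total). The numerators and denominators telescope so the product is an integer; carrying out the multiplication exactly gives PP(1, 8, 8) = 12870.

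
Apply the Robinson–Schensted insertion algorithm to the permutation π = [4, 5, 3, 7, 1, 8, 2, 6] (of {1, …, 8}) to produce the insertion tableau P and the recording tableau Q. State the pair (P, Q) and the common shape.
P = [1, 2, 6, 8] / [3, 5, 7] / [4];  Q = [1, 2, 4, 6] / [3, 7, 8] / [5];  common shape = (4, 3, 1)

Row-insert the values π_1, π_2, … into P one at a time, bumping the leftmost entry strictly greater than the inserted value down to the next row. The recording tableau Q records, in position (i, j), the step at which that cell was added to P.
  Insert 4 (step 1): P = [4];  Q = [1]
  Insert 5 (step 2): P = [4, 5];  Q = [1, 2]
  Insert 3 (step 3): P = [3, 5] / [4];  Q = [1, 2] / [3]
  Insert 7 (step 4): P = [3, 5, 7] / [4];  Q = [1, 2, 4] / [3]
  Insert 1 (step 5): P = [1, 5, 7] / [3] / [4];  Q = [1, 2, 4] / [3] / [5]
  Insert 8 (step 6): P = [1, 5, 7, 8] / [3] / [4];  Q = [1, 2, 4, 6] / [3] / [5]
  Insert 2 (step 7): P = [1, 2, 7, 8] / [3, 5] / [4];  Q = [1, 2, 4, 6] / [3, 7] / [5]
  Insert 6 (step 8): P = [1, 2, 6, 8] / [3, 5, 7] / [4];  Q = [1, 2, 4, 6] / [3, 7, 8] / [5]
Final shape: (4, 3, 1).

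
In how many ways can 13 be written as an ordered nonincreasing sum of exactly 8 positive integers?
p(13, 8 parts) = 7

Partitions of n into exactly k parts ↔ partitions of n − k into at most k parts (subtract 1 from each part). For n = 13, k = 8, the partitions are: 6+1+1+1+1+1+1+1, 5+2+1+1+1+1+1+1, 4+3+1+1+1+1+1+1, 4+2+2+1+1+1+1+1, 3+3+2+1+1+1+1+1, 3+2+2+2+1+1+1+1, 2+2+2+2+2+1+1+1. Count = 7.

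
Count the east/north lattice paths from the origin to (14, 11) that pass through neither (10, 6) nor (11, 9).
Number of paths = 2089112

Inclusion–exclusion. Total paths: C(25, 14) = 4457400. Through P₁: C(16, 10)·C(9, 4) = 1009008. Through P₂: C(20, 11)·C(5, 3) = 1679600. Since P₁ is strictly southwest of P₂, a monotone path through both must visit P₁ then P₂; paths through both = C(16, 10)·C(4, 1)·C(5, 3) = 320320. Avoid both = 4457400 − 1009008 − 1679600 + 320320 = 2089112.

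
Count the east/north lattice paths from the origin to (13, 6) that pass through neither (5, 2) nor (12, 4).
Number of paths = 13545

Inclusion–exclusion. Total paths: C(19, 13) = 27132. Through P₁: C(7, 5)·C(12, 8) = 10395. Through P₂: C(16, 12)·C(3, 1) = 5460. Since P₁ is strictly southwest of P₂, a monotone path through both must visit P₁ then P₂; paths through both = C(7, 5)·C(9, 7)·C(3, 1) = 2268. Avoid both = 27132 − 10395 − 5460 + 2268 = 13545.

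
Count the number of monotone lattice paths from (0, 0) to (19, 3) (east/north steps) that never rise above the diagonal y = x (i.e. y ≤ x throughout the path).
Number of paths = 1309

By the reflection principle (André's argument), the number of monotone paths to (19, 3) with n ≤ m that never go above y = x is C(22, 19) − C(22, 20) = 1540 − 231 = 1309.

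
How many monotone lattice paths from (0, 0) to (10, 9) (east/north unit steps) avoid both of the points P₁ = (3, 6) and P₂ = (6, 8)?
Number of paths = 71483

Inclusion–exclusion. Total paths: C(19, 10) = 92378. Through P₁: C(9, 3)·C(10, 7) = 10080. Through P₂: C(14, 6)·C(5, 4) = 15015. Since P₁ is strictly southwest of P₂, a monotone path through both must visit P₁ then P₂; paths through both = C(9, 3)·C(5, 3)·C(5, 4) = 4200. Avoid both = 92378 − 10080 − 15015 + 4200 = 71483.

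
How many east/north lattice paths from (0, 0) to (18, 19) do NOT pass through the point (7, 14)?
Number of paths = 17164720860

Total paths from (0, 0) to (18, 19): C(37, 18) = 17672631900. Paths through (7, 14): (paths (0, 0) → (7, 14)) × (paths (7, 14) → (18, 19)) = C(21, 7) · C(16, 11) = 116280 · 4368 = 507911040. Avoidance count = 17672631900 − 507911040 = 17164720860.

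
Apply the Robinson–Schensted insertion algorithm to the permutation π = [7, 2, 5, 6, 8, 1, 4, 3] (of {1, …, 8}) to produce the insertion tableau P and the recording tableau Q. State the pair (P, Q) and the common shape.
P = [1, 3, 6, 8] / [2, 4] / [5] / [7];  Q = [1, 3, 4, 5] / [2, 7] / [6] / [8];  common shape = (4, 2, 1, 1)

Row-insert the values π_1, π_2, … into P one at a time, bumping the leftmost entry strictly greater than the inserted value down to the next row. The recording tableau Q records, in position (i, j), the step at which that cell was added to P.
  Insert 7 (step 1): P = [7];  Q = [1]
  Insert 2 (step 2): P = [2] / [7];  Q = [1] / [2]
  Insert 5 (step 3): P = [2, 5] / [7];  Q = [1, 3] / [2]
  Insert 6 (step 4): P = [2, 5, 6] / [7];  Q = [1, 3, 4] / [2]
  Insert 8 (step 5): P = [2, 5, 6, 8] / [7];  Q = [1, 3, 4, 5] / [2]
  Insert 1 (step 6): P = [1, 5, 6, 8] / [2] / [7];  Q = [1, 3, 4, 5] / [2] / [6]
  Insert 4 (step 7): P = [1, 4, 6, 8] / [2, 5] / [7];  Q = [1, 3, 4, 5] / [2, 7] / [6]
  Insert 3 (step 8): P = [1, 3, 6, 8] / [2, 4] / [5] / [7];  Q = [1, 3, 4, 5] / [2, 7] / [6] / [8]
Final shape: (4, 2, 1, 1).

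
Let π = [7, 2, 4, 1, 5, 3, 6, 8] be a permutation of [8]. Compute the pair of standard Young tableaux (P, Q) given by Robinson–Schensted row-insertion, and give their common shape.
P = [1, 3, 5, 6, 8] / [2, 4] / [7];  Q = [1, 3, 5, 7, 8] / [2, 6] / [4];  common shape = (5, 2, 1)

Row-insert the values π_1, π_2, … into P one at a time, bumping the leftmost entry strictly greater than the inserted value down to the next row. The recording tableau Q records, in position (i, j), the step at which that cell was added to P.
  Insert 7 (step 1): P = [7];  Q = [1]
  Insert 2 (step 2): P = [2] / [7];  Q = [1] / [2]
  Insert 4 (step 3): P = [2, 4] / [7];  Q = [1, 3] / [2]
  Insert 1 (step 4): P = [1, 4] / [2] / [7];  Q = [1, 3] / [2] / [4]
  Insert 5 (step 5): P = [1, 4, 5] / [2] / [7];  Q = [1, 3, 5] / [2] / [4]
  Insert 3 (step 6): P = [1, 3, 5] / [2, 4] / [7];  Q = [1, 3, 5] / [2, 6] / [4]
  Insert 6 (step 7): P = [1, 3, 5, 6] / [2, 4] / [7];  Q = [1, 3, 5, 7] / [2, 6] / [4]
  Insert 8 (step 8): P = [1, 3, 5, 6, 8] / [2, 4] / [7];  Q = [1, 3, 5, 7, 8] / [2, 6] / [4]
Final shape: (5, 2, 1).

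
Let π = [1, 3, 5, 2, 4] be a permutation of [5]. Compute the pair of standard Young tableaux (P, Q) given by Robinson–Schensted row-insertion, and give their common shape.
P = [1, 2, 4] / [3, 5];  Q = [1, 2, 3] / [4, 5];  common shape = (3, 2)

Row-insert the values π_1, π_2, … into P one at a time, bumping the leftmost entry strictly greater than the inserted value down to the next row. The recording tableau Q records, in position (i, j), the step at which that cell was added to P.
  Insert 1 (step 1): P = [1];  Q = [1]
  Insert 3 (step 2): P = [1, 3];  Q = [1, 2]
  Insert 5 (step 3): P = [1, 3, 5];  Q = [1, 2, 3]
  Insert 2 (step 4): P = [1, 2, 5] / [3];  Q = [1, 2, 3] / [4]
  Insert 4 (step 5): P = [1, 2, 4] / [3, 5];  Q = [1, 2, 3] / [4, 5]
Final shape: (3, 2).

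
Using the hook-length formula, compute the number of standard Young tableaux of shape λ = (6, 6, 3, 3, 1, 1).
# SYT of shape (6, 6, 3, 3, 1, 1) = 90698400

Hook-length formula: f^λ = n! / Π hook(c), product over all cells c of the Young diagram. For λ = (6, 6, 3, 3, 1, 1), n = 20 boxes. Hook lengths by row (left-to-right, top-to-bottom): [11, 8, 7, 4, 3, 2]; [10, 7, 6, 3, 2, 1]; [6, 3, 2]; [5, 2, 1]; [2]; [1]. Product of hooks = 26824089600. So f^λ = 20! / 26824089600 = 2432902008176640000 / 26824089600 = 90698400.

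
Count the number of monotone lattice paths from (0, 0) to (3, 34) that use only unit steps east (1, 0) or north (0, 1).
Number of paths = 7770

A monotone lattice path from (0, 0) to (3, 34) consists of 3 east steps and 34 north steps in some order, so it is determined by which 3 of the 37 steps are east. The count is C(37, 3) = 7770.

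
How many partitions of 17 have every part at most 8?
p(17, parts ≤ 8) = 230

Use the recurrence p(n, m) = p(n, m−1) + p(n−m, m): either the largest part is < m (count p(n, m−1)) or the largest part is exactly m (remove one copy of m, count p(n−m, m)). With p(0, ·) = 1 this gives p(17, parts ≤ 8) = 230. (By conjugating Young diagrams, this also counts partitions of 17 into at most 8 parts.)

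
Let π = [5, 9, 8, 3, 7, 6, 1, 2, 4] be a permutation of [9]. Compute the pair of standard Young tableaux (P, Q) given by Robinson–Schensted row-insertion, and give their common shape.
P = [1, 2, 4] / [3, 6] / [5, 7] / [8] / [9];  Q = [1, 2, 9] / [3, 5] / [4, 8] / [6] / [7];  common shape = (3, 2, 2, 1, 1)

Row-insert the values π_1, π_2, … into P one at a time, bumping the leftmost entry strictly greater than the inserted value down to the next row. The recording tableau Q records, in position (i, j), the step at which that cell was added to P.
  Insert 5 (step 1): P = [5];  Q = [1]
  Insert 9 (step 2): P = [5, 9];  Q = [1, 2]
  Insert 8 (step 3): P = [5, 8] / [9];  Q = [1, 2] / [3]
  Insert 3 (step 4): P = [3, 8] / [5] / [9];  Q = [1, 2] / [3] / [4]
  Insert 7 (step 5): P = [3, 7] / [5, 8] / [9];  Q = [1, 2] / [3, 5] / [4]
  Insert 6 (step 6): P = [3, 6] / [5, 7] / [8] / [9];  Q = [1, 2] / [3, 5] / [4] / [6]
  Insert 1 (step 7): P = [1, 6] / [3, 7] / [5] / [8] / [9];  Q = [1, 2] / [3, 5] / [4] / [6] / [7]
  Insert 2 (step 8): P = [1, 2] / [3, 6] / [5, 7] / [8] / [9];  Q = [1, 2] / [3, 5] / [4, 8] / [6] / [7]
  Insert 4 (step 9): P = [1, 2, 4] / [3, 6] / [5, 7] / [8] / [9];  Q = [1, 2, 9] / [3, 5] / [4, 8] / [6] / [7]
Final shape: (3, 2, 2, 1, 1).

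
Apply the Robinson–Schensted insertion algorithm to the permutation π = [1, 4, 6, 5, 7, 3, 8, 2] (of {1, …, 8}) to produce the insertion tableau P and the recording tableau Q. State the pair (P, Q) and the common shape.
P = [1, 2, 5, 7, 8] / [3] / [4] / [6];  Q = [1, 2, 3, 5, 7] / [4] / [6] / [8];  common shape = (5, 1, 1, 1)

Row-insert the values π_1, π_2, … into P one at a time, bumping the leftmost entry strictly greater than the inserted value down to the next row. The recording tableau Q records, in position (i, j), the step at which that cell was added to P.
  Insert 1 (step 1): P = [1];  Q = [1]
  Insert 4 (step 2): P = [1, 4];  Q = [1, 2]
  Insert 6 (step 3): P = [1, 4, 6];  Q = [1, 2, 3]
  Insert 5 (step 4): P = [1, 4, 5] / [6];  Q = [1, 2, 3] / [4]
  Insert 7 (step 5): P = [1, 4, 5, 7] / [6];  Q = [1, 2, 3, 5] / [4]
  Insert 3 (step 6): P = [1, 3, 5, 7] / [4] / [6];  Q = [1, 2, 3, 5] / [4] / [6]
  Insert 8 (step 7): P = [1, 3, 5, 7, 8] / [4] / [6];  Q = [1, 2, 3, 5, 7] / [4] / [6]
  Insert 2 (step 8): P = [1, 2, 5, 7, 8] / [3] / [4] / [6];  Q = [1, 2, 3, 5, 7] / [4] / [6] / [8]
Final shape: (5, 1, 1, 1).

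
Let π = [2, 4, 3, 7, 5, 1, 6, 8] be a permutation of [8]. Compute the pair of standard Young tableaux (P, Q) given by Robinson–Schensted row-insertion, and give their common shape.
P = [1, 3, 5, 6, 8] / [2, 7] / [4];  Q = [1, 2, 4, 7, 8] / [3, 5] / [6];  common shape = (5, 2, 1)

Row-insert the values π_1, π_2, … into P one at a time, bumping the leftmost entry strictly greater than the inserted value down to the next row. The recording tableau Q records, in position (i, j), the step at which that cell was added to P.
  Insert 2 (step 1): P = [2];  Q = [1]
  Insert 4 (step 2): P = [2, 4];  Q = [1, 2]
  Insert 3 (step 3): P = [2, 3] / [4];  Q = [1, 2] / [3]
  Insert 7 (step 4): P = [2, 3, 7] / [4];  Q = [1, 2, 4] / [3]
  Insert 5 (step 5): P = [2, 3, 5] / [4, 7];  Q = [1, 2, 4] / [3, 5]
  Insert 1 (step 6): P = [1, 3, 5] / [2, 7] / [4];  Q = [1, 2, 4] / [3, 5] / [6]
  Insert 6 (step 7): P = [1, 3, 5, 6] / [2, 7] / [4];  Q = [1, 2, 4, 7] / [3, 5] / [6]
  Insert 8 (step 8): P = [1, 3, 5, 6, 8] / [2, 7] / [4];  Q = [1, 2, 4, 7, 8] / [3, 5] / [6]
Final shape: (5, 2, 1).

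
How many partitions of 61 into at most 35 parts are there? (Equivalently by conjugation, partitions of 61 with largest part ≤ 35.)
p(61, parts ≤ 35) = 1112209

Use the recurrence p(n, m) = p(n, m−1) + p(n−m, m): either the largest part is < m (count p(n, m−1)) or the largest part is exactly m (remove one copy of m, count p(n−m, m)). With p(0, ·) = 1 this gives p(61, parts ≤ 35) = 1112209. (By conjugating Young diagrams, this also counts partitions of 61 into at most 35 parts.)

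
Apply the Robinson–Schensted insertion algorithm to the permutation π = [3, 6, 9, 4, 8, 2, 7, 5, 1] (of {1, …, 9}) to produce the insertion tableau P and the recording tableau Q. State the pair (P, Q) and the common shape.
P = [1, 4, 5] / [2, 7] / [3, 8] / [6] / [9];  Q = [1, 2, 3] / [4, 5] / [6, 7] / [8] / [9];  common shape = (3, 2, 2, 1, 1)

Row-insert the values π_1, π_2, … into P one at a time, bumping the leftmost entry strictly greater than the inserted value down to the next row. The recording tableau Q records, in position (i, j), the step at which that cell was added to P.
  Insert 3 (step 1): P = [3];  Q = [1]
  Insert 6 (step 2): P = [3, 6];  Q = [1, 2]
  Insert 9 (step 3): P = [3, 6, 9];  Q = [1, 2, 3]
  Insert 4 (step 4): P = [3, 4, 9] / [6];  Q = [1, 2, 3] / [4]
  Insert 8 (step 5): P = [3, 4, 8] / [6, 9];  Q = [1, 2, 3] / [4, 5]
  Insert 2 (step 6): P = [2, 4, 8] / [3, 9] / [6];  Q = [1, 2, 3] / [4, 5] / [6]
  Insert 7 (step 7): P = [2, 4, 7] / [3, 8] / [6, 9];  Q = [1, 2, 3] / [4, 5] / [6, 7]
  Insert 5 (step 8): P = [2, 4, 5] / [3, 7] / [6, 8] / [9];  Q = [1, 2, 3] / [4, 5] / [6, 7] / [8]
  Insert 1 (step 9): P = [1, 4, 5] / [2, 7] / [3, 8] / [6] / [9];  Q = [1, 2, 3] / [4, 5] / [6, 7] / [8] / [9]
Final shape: (3, 2, 2, 1, 1).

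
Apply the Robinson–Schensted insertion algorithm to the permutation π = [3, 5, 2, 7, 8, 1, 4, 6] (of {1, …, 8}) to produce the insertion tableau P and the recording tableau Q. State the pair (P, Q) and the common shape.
P = [1, 4, 6, 8] / [2, 5, 7] / [3];  Q = [1, 2, 4, 5] / [3, 7, 8] / [6];  common shape = (4, 3, 1)

Row-insert the values π_1, π_2, … into P one at a time, bumping the leftmost entry strictly greater than the inserted value down to the next row. The recording tableau Q records, in position (i, j), the step at which that cell was added to P.
  Insert 3 (step 1): P = [3];  Q = [1]
  Insert 5 (step 2): P = [3, 5];  Q = [1, 2]
  Insert 2 (step 3): P = [2, 5] / [3];  Q = [1, 2] / [3]
  Insert 7 (step 4): P = [2, 5, 7] / [3];  Q = [1, 2, 4] / [3]
  Insert 8 (step 5): P = [2, 5, 7, 8] / [3];  Q = [1, 2, 4, 5] / [3]
  Insert 1 (step 6): P = [1, 5, 7, 8] / [2] / [3];  Q = [1, 2, 4, 5] / [3] / [6]
  Insert 4 (step 7): P = [1, 4, 7, 8] / [2, 5] / [3];  Q = [1, 2, 4, 5] / [3, 7] / [6]
  Insert 6 (step 8): P = [1, 4, 6, 8] / [2, 5, 7] / [3];  Q = [1, 2, 4, 5] / [3, 7, 8] / [6]
Final shape: (4, 3, 1).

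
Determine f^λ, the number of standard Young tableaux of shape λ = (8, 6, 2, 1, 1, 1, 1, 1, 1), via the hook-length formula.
# SYT of shape (8, 6, 2, 1, 1, 1, 1, 1, 1) = 430890075

Hook-length formula: f^λ = n! / Π hook(c), product over all cells c of the Young diagram. For λ = (8, 6, 2, 1, 1, 1, 1, 1, 1), n = 22 boxes. Hook lengths by row (left-to-right, top-to-bottom): [16, 9, 7, 6, 5, 4, 2, 1]; [13, 6, 4, 3, 2, 1]; [8, 1]; [6]; [5]; [4]; [3]; [2]; [1]. Product of hooks = 2608555622400. So f^λ = 22! / 2608555622400 = 1124000727777607680000 / 2608555622400 = 430890075.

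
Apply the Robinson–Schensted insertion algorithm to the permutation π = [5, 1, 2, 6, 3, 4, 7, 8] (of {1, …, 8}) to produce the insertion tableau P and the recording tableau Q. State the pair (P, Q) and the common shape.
P = [1, 2, 3, 4, 7, 8] / [5, 6];  Q = [1, 3, 4, 6, 7, 8] / [2, 5];  common shape = (6, 2)

Row-insert the values π_1, π_2, … into P one at a time, bumping the leftmost entry strictly greater than the inserted value down to the next row. The recording tableau Q records, in position (i, j), the step at which that cell was added to P.
  Insert 5 (step 1): P = [5];  Q = [1]
  Insert 1 (step 2): P = [1] / [5];  Q = [1] / [2]
  Insert 2 (step 3): P = [1, 2] / [5];  Q = [1, 3] / [2]
  Insert 6 (step 4): P = [1, 2, 6] / [5];  Q = [1, 3, 4] / [2]
  Insert 3 (step 5): P = [1, 2, 3] / [5, 6];  Q = [1, 3, 4] / [2, 5]
  Insert 4 (step 6): P = [1, 2, 3, 4] / [5, 6];  Q = [1, 3, 4, 6] / [2, 5]
  Insert 7 (step 7): P = [1, 2, 3, 4, 7] / [5, 6];  Q = [1, 3, 4, 6, 7] / [2, 5]
  Insert 8 (step 8): P = [1, 2, 3, 4, 7, 8] / [5, 6];  Q = [1, 3, 4, 6, 7, 8] / [2, 5]
Final shape: (6, 2).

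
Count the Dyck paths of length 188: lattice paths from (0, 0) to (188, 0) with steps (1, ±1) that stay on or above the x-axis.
C_94 = 239993345518077005168915776623476723006280827488229600

These Dyck paths are counted by the Catalan number C_n = (1/(n + 1)) · C(2n, n). For n = 94: C_94 = (1/95) · C(188, 94) = 22799367824217315491046998779230288685596678611381812000/95 = 239993345518077005168915776623476723006280827488229600.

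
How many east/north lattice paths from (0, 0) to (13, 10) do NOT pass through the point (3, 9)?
Number of paths = 1141646

Total paths from (0, 0) to (13, 10): C(23, 13) = 1144066. Paths through (3, 9): (paths (0, 0) → (3, 9)) × (paths (3, 9) → (13, 10)) = C(12, 3) · C(11, 10) = 220 · 11 = 2420. Avoidance count = 1144066 − 2420 = 1141646.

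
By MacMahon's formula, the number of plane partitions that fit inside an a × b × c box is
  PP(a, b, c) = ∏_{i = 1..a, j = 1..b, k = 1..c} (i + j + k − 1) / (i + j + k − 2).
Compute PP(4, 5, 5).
PP(4, 5, 5) = 16818516

Evaluate the triple product over i = 1..4, j = 1..5, k = 1..5. The factors are (2/1) · (3/2) · (4/3) · (5/4) · (6/5) · (3/2) · (4/3) · (5/4) · … (100 factors total). The numerators and denominators telescope so the product is an integer; carrying out the multiplication exactly gives PP(4, 5, 5) = 16818516.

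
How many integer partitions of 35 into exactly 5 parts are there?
p(35, 5 parts) = 674

Partitions of n into exactly k parts are in bijection with partitions of n − k into at most k parts (subtract 1 from each part). So p(35, exactly 5) = p(30, parts ≤ 5). Computing via the recurrence p(m, j) = p(m, j−1) + p(m−j, j) gives 674.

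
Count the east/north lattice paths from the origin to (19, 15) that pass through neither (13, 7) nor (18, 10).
Number of paths = 1570483020

Inclusion–exclusion. Total paths: C(34, 19) = 1855967520. Through P₁: C(20, 13)·C(14, 6) = 232792560. Through P₂: C(28, 18)·C(6, 1) = 78738660. Since P₁ is strictly southwest of P₂, a monotone path through both must visit P₁ then P₂; paths through both = C(20, 13)·C(8, 5)·C(6, 1) = 26046720. Avoid both = 1855967520 − 232792560 − 78738660 + 26046720 = 1570483020.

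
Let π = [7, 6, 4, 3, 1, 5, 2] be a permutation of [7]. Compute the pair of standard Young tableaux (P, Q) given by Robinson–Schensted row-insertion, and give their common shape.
P = [1, 2] / [3, 5] / [4] / [6] / [7];  Q = [1, 6] / [2, 7] / [3] / [4] / [5];  common shape = (2, 2, 1, 1, 1)

Row-insert the values π_1, π_2, … into P one at a time, bumping the leftmost entry strictly greater than the inserted value down to the next row. The recording tableau Q records, in position (i, j), the step at which that cell was added to P.
  Insert 7 (step 1): P = [7];  Q = [1]
  Insert 6 (step 2): P = [6] / [7];  Q = [1] / [2]
  Insert 4 (step 3): P = [4] / [6] / [7];  Q = [1] / [2] / [3]
  Insert 3 (step 4): P = [3] / [4] / [6] / [7];  Q = [1] / [2] / [3] / [4]
  Insert 1 (step 5): P = [1] / [3] / [4] / [6] / [7];  Q = [1] / [2] / [3] / [4] / [5]
  Insert 5 (step 6): P = [1, 5] / [3] / [4] / [6] / [7];  Q = [1, 6] / [2] / [3] / [4] / [5]
  Insert 2 (step 7): P = [1, 2] / [3, 5] / [4] / [6] / [7];  Q = [1, 6] / [2, 7] / [3] / [4] / [5]
Final shape: (2, 2, 1, 1, 1).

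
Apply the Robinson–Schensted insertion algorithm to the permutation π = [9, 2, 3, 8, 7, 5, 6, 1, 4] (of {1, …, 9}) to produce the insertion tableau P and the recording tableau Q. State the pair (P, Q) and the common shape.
P = [1, 3, 4, 6] / [2, 5] / [7] / [8] / [9];  Q = [1, 3, 4, 7] / [2, 9] / [5] / [6] / [8];  common shape = (4, 2, 1, 1, 1)

Row-insert the values π_1, π_2, … into P one at a time, bumping the leftmost entry strictly greater than the inserted value down to the next row. The recording tableau Q records, in position (i, j), the step at which that cell was added to P.
  Insert 9 (step 1): P = [9];  Q = [1]
  Insert 2 (step 2): P = [2] / [9];  Q = [1] / [2]
  Insert 3 (step 3): P = [2, 3] / [9];  Q = [1, 3] / [2]
  Insert 8 (step 4): P = [2, 3, 8] / [9];  Q = [1, 3, 4] / [2]
  Insert 7 (step 5): P = [2, 3, 7] / [8] / [9];  Q = [1, 3, 4] / [2] / [5]
  Insert 5 (step 6): P = [2, 3, 5] / [7] / [8] / [9];  Q = [1, 3, 4] / [2] / [5] / [6]
  Insert 6 (step 7): P = [2, 3, 5, 6] / [7] / [8] / [9];  Q = [1, 3, 4, 7] / [2] / [5] / [6]
  Insert 1 (step 8): P = [1, 3, 5, 6] / [2] / [7] / [8] / [9];  Q = [1, 3, 4, 7] / [2] / [5] / [6] / [8]
  Insert 4 (step 9): P = [1, 3, 4, 6] / [2, 5] / [7] / [8] / [9];  Q = [1, 3, 4, 7] / [2, 9] / [5] / [6] / [8]
Final shape: (4, 2, 1, 1, 1).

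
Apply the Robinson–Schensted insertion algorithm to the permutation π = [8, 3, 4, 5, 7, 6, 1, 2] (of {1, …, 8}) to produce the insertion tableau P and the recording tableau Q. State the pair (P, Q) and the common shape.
P = [1, 2, 5, 6] / [3, 4] / [7] / [8];  Q = [1, 3, 4, 5] / [2, 8] / [6] / [7];  common shape = (4, 2, 1, 1)

Row-insert the values π_1, π_2, … into P one at a time, bumping the leftmost entry strictly greater than the inserted value down to the next row. The recording tableau Q records, in position (i, j), the step at which that cell was added to P.
  Insert 8 (step 1): P = [8];  Q = [1]
  Insert 3 (step 2): P = [3] / [8];  Q = [1] / [2]
  Insert 4 (step 3): P = [3, 4] / [8];  Q = [1, 3] / [2]
  Insert 5 (step 4): P = [3, 4, 5] / [8];  Q = [1, 3, 4] / [2]
  Insert 7 (step 5): P = [3, 4, 5, 7] / [8];  Q = [1, 3, 4, 5] / [2]
  Insert 6 (step 6): P = [3, 4, 5, 6] / [7] / [8];  Q = [1, 3, 4, 5] / [2] / [6]
  Insert 1 (step 7): P = [1, 4, 5, 6] / [3] / [7] / [8];  Q = [1, 3, 4, 5] / [2] / [6] / [7]
  Insert 2 (step 8): P = [1, 2, 5, 6] / [3, 4] / [7] / [8];  Q = [1, 3, 4, 5] / [2, 8] / [6] / [7]
Final shape: (4, 2, 1, 1).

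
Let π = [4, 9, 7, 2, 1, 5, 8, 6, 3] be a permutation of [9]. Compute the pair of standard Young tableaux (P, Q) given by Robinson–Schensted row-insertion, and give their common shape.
P = [1, 3, 6] / [2, 5, 8] / [4, 7] / [9];  Q = [1, 2, 7] / [3, 6, 8] / [4, 9] / [5];  common shape = (3, 3, 2, 1)

Row-insert the values π_1, π_2, … into P one at a time, bumping the leftmost entry strictly greater than the inserted value down to the next row. The recording tableau Q records, in position (i, j), the step at which that cell was added to P.
  Insert 4 (step 1): P = [4];  Q = [1]
  Insert 9 (step 2): P = [4, 9];  Q = [1, 2]
  Insert 7 (step 3): P = [4, 7] / [9];  Q = [1, 2] / [3]
  Insert 2 (step 4): P = [2, 7] / [4] / [9];  Q = [1, 2] / [3] / [4]
  Insert 1 (step 5): P = [1, 7] / [2] / [4] / [9];  Q = [1, 2] / [3] / [4] / [5]
  Insert 5 (step 6): P = [1, 5] / [2, 7] / [4] / [9];  Q = [1, 2] / [3, 6] / [4] / [5]
  Insert 8 (step 7): P = [1, 5, 8] / [2, 7] / [4] / [9];  Q = [1, 2, 7] / [3, 6] / [4] / [5]
  Insert 6 (step 8): P = [1, 5, 6] / [2, 7, 8] / [4] / [9];  Q = [1, 2, 7] / [3, 6, 8] / [4] / [5]
  Insert 3 (step 9): P = [1, 3, 6] / [2, 5, 8] / [4, 7] / [9];  Q = [1, 2, 7] / [3, 6, 8] / [4, 9] / [5]
Final shape: (3, 3, 2, 1).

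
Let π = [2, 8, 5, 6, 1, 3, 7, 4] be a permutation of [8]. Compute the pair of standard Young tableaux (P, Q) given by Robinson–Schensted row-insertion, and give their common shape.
P = [1, 3, 4, 7] / [2, 5, 6] / [8];  Q = [1, 2, 4, 7] / [3, 6, 8] / [5];  common shape = (4, 3, 1)

Row-insert the values π_1, π_2, … into P one at a time, bumping the leftmost entry strictly greater than the inserted value down to the next row. The recording tableau Q records, in position (i, j), the step at which that cell was added to P.
  Insert 2 (step 1): P = [2];  Q = [1]
  Insert 8 (step 2): P = [2, 8];  Q = [1, 2]
  Insert 5 (step 3): P = [2, 5] / [8];  Q = [1, 2] / [3]
  Insert 6 (step 4): P = [2, 5, 6] / [8];  Q = [1, 2, 4] / [3]
  Insert 1 (step 5): P = [1, 5, 6] / [2] / [8];  Q = [1, 2, 4] / [3] / [5]
  Insert 3 (step 6): P = [1, 3, 6] / [2, 5] / [8];  Q = [1, 2, 4] / [3, 6] / [5]
  Insert 7 (step 7): P = [1, 3, 6, 7] / [2, 5] / [8];  Q = [1, 2, 4, 7] / [3, 6] / [5]
  Insert 4 (step 8): P = [1, 3, 4, 7] / [2, 5, 6] / [8];  Q = [1, 2, 4, 7] / [3, 6, 8] / [5]
Final shape: (4, 3, 1).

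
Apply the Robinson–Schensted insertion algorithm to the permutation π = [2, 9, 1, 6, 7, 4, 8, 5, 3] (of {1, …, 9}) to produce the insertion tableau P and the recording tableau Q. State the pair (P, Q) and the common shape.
P = [1, 3, 5, 8] / [2, 4, 7] / [6] / [9];  Q = [1, 2, 5, 7] / [3, 4, 8] / [6] / [9];  common shape = (4, 3, 1, 1)

Row-insert the values π_1, π_2, … into P one at a time, bumping the leftmost entry strictly greater than the inserted value down to the next row. The recording tableau Q records, in position (i, j), the step at which that cell was added to P.
  Insert 2 (step 1): P = [2];  Q = [1]
  Insert 9 (step 2): P = [2, 9];  Q = [1, 2]
  Insert 1 (step 3): P = [1, 9] / [2];  Q = [1, 2] / [3]
  Insert 6 (step 4): P = [1, 6] / [2, 9];  Q = [1, 2] / [3, 4]
  Insert 7 (step 5): P = [1, 6, 7] / [2, 9];  Q = [1, 2, 5] / [3, 4]
  Insert 4 (step 6): P = [1, 4, 7] / [2, 6] / [9];  Q = [1, 2, 5] / [3, 4] / [6]
  Insert 8 (step 7): P = [1, 4, 7, 8] / [2, 6] / [9];  Q = [1, 2, 5, 7] / [3, 4] / [6]
  Insert 5 (step 8): P = [1, 4, 5, 8] / [2, 6, 7] / [9];  Q = [1, 2, 5, 7] / [3, 4, 8] / [6]
  Insert 3 (step 9): P = [1, 3, 5, 8] / [2, 4, 7] / [6] / [9];  Q = [1, 2, 5, 7] / [3, 4, 8] / [6] / [9]
Final shape: (4, 3, 1, 1).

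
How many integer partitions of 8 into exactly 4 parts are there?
p(8, 4 parts) = 5

Partitions of n into exactly k parts ↔ partitions of n − k into at most k parts (subtract 1 from each part). For n = 8, k = 4, the partitions are: 5+1+1+1, 4+2+1+1, 3+3+1+1, 3+2+2+1, 2+2+2+2. Count = 5.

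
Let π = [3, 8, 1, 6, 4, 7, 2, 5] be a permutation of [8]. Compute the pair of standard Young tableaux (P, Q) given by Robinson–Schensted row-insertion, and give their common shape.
P = [1, 2, 5] / [3, 4, 7] / [6] / [8];  Q = [1, 2, 6] / [3, 4, 8] / [5] / [7];  common shape = (3, 3, 1, 1)

Row-insert the values π_1, π_2, … into P one at a time, bumping the leftmost entry strictly greater than the inserted value down to the next row. The recording tableau Q records, in position (i, j), the step at which that cell was added to P.
  Insert 3 (step 1): P = [3];  Q = [1]
  Insert 8 (step 2): P = [3, 8];  Q = [1, 2]
  Insert 1 (step 3): P = [1, 8] / [3];  Q = [1, 2] / [3]
  Insert 6 (step 4): P = [1, 6] / [3, 8];  Q = [1, 2] / [3, 4]
  Insert 4 (step 5): P = [1, 4] / [3, 6] / [8];  Q = [1, 2] / [3, 4] / [5]
  Insert 7 (step 6): P = [1, 4, 7] / [3, 6] / [8];  Q = [1, 2, 6] / [3, 4] / [5]
  Insert 2 (step 7): P = [1, 2, 7] / [3, 4] / [6] / [8];  Q = [1, 2, 6] / [3, 4] / [5] / [7]
  Insert 5 (step 8): P = [1, 2, 5] / [3, 4, 7] / [6] / [8];  Q = [1, 2, 6] / [3, 4, 8] / [5] / [7]
Final shape: (3, 3, 1, 1).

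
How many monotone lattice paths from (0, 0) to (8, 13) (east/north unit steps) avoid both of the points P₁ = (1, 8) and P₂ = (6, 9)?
Number of paths = 122097

Inclusion–exclusion. Total paths: C(21, 8) = 203490. Through P₁: C(9, 1)·C(12, 7) = 7128. Through P₂: C(15, 6)·C(6, 2) = 75075. Since P₁ is strictly southwest of P₂, a monotone path through both must visit P₁ then P₂; paths through both = C(9, 1)·C(6, 5)·C(6, 2) = 810. Avoid both = 203490 − 7128 − 75075 + 810 = 122097.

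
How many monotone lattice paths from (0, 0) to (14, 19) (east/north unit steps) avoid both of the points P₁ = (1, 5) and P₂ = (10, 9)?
Number of paths = 610283312

Inclusion–exclusion. Total paths: C(33, 14) = 818809200. Through P₁: C(6, 1)·C(27, 13) = 120349800. Through P₂: C(19, 10)·C(14, 4) = 92470378. Since P₁ is strictly southwest of P₂, a monotone path through both must visit P₁ then P₂; paths through both = C(6, 1)·C(13, 9)·C(14, 4) = 4294290. Avoid both = 818809200 − 120349800 − 92470378 + 4294290 = 610283312.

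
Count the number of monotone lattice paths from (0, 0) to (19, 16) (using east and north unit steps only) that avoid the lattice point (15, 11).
Number of paths = 3086432790

Total paths from (0, 0) to (19, 16): C(35, 19) = 4059928950. Paths through (15, 11): (paths (0, 0) → (15, 11)) × (paths (15, 11) → (19, 16)) = C(26, 15) · C(9, 4) = 7726160 · 126 = 973496160. Avoidance count = 4059928950 − 973496160 = 3086432790.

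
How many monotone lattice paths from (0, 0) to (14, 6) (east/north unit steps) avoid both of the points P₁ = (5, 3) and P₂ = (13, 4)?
Number of paths = 20812

Inclusion–exclusion. Total paths: C(20, 14) = 38760. Through P₁: C(8, 5)·C(12, 9) = 12320. Through P₂: C(17, 13)·C(3, 1) = 7140. Since P₁ is strictly southwest of P₂, a monotone path through both must visit P₁ then P₂; paths through both = C(8, 5)·C(9, 8)·C(3, 1) = 1512. Avoid both = 38760 − 12320 − 7140 + 1512 = 20812.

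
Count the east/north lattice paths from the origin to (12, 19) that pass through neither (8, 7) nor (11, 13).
Number of paths = 115719597

Inclusion–exclusion. Total paths: C(31, 12) = 141120525. Through P₁: C(15, 8)·C(16, 4) = 11711700. Through P₂: C(24, 11)·C(7, 1) = 17473008. Since P₁ is strictly southwest of P₂, a monotone path through both must visit P₁ then P₂; paths through both = C(15, 8)·C(9, 3)·C(7, 1) = 3783780. Avoid both = 141120525 − 11711700 − 17473008 + 3783780 = 115719597.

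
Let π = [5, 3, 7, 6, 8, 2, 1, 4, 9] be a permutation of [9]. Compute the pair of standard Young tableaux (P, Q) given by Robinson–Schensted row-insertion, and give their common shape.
P = [1, 4, 8, 9] / [2, 6] / [3, 7] / [5];  Q = [1, 3, 5, 9] / [2, 4] / [6, 8] / [7];  common shape = (4, 2, 2, 1)

Row-insert the values π_1, π_2, … into P one at a time, bumping the leftmost entry strictly greater than the inserted value down to the next row. The recording tableau Q records, in position (i, j), the step at which that cell was added to P.
  Insert 5 (step 1): P = [5];  Q = [1]
  Insert 3 (step 2): P = [3] / [5];  Q = [1] / [2]
  Insert 7 (step 3): P = [3, 7] / [5];  Q = [1, 3] / [2]
  Insert 6 (step 4): P = [3, 6] / [5, 7];  Q = [1, 3] / [2, 4]
  Insert 8 (step 5): P = [3, 6, 8] / [5, 7];  Q = [1, 3, 5] / [2, 4]
  Insert 2 (step 6): P = [2, 6, 8] / [3, 7] / [5];  Q = [1, 3, 5] / [2, 4] / [6]
  Insert 1 (step 7): P = [1, 6, 8] / [2, 7] / [3] / [5];  Q = [1, 3, 5] / [2, 4] / [6] / [7]
  Insert 4 (step 8): P = [1, 4, 8] / [2, 6] / [3, 7] / [5];  Q = [1, 3, 5] / [2, 4] / [6, 8] / [7]
  Insert 9 (step 9): P = [1, 4, 8, 9] / [2, 6] / [3, 7] / [5];  Q = [1, 3, 5, 9] / [2, 4] / [6, 8] / [7]
Final shape: (4, 2, 2, 1).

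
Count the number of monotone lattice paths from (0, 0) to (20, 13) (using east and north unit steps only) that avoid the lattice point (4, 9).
Number of paths = 569702265

Total paths from (0, 0) to (20, 13): C(33, 20) = 573166440. Paths through (4, 9): (paths (0, 0) → (4, 9)) × (paths (4, 9) → (20, 13)) = C(13, 4) · C(20, 16) = 715 · 4845 = 3464175. Avoidance count = 573166440 − 3464175 = 569702265.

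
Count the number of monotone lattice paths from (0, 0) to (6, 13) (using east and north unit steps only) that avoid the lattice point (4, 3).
Number of paths = 24822

Total paths from (0, 0) to (6, 13): C(19, 6) = 27132. Paths through (4, 3): (paths (0, 0) → (4, 3)) × (paths (4, 3) → (6, 13)) = C(7, 4) · C(12, 2) = 35 · 66 = 2310. Avoidance count = 27132 − 2310 = 24822.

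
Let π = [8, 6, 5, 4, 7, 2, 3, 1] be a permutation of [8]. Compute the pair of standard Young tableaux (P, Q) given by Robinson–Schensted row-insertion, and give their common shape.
P = [1, 3] / [2, 7] / [4] / [5] / [6] / [8];  Q = [1, 5] / [2, 7] / [3] / [4] / [6] / [8];  common shape = (2, 2, 1, 1, 1, 1)

Row-insert the values π_1, π_2, … into P one at a time, bumping the leftmost entry strictly greater than the inserted value down to the next row. The recording tableau Q records, in position (i, j), the step at which that cell was added to P.
  Insert 8 (step 1): P = [8];  Q = [1]
  Insert 6 (step 2): P = [6] / [8];  Q = [1] / [2]
  Insert 5 (step 3): P = [5] / [6] / [8];  Q = [1] / [2] / [3]
  Insert 4 (step 4): P = [4] / [5] / [6] / [8];  Q = [1] / [2] / [3] / [4]
  Insert 7 (step 5): P = [4, 7] / [5] / [6] / [8];  Q = [1, 5] / [2] / [3] / [4]
  Insert 2 (step 6): P = [2, 7] / [4] / [5] / [6] / [8];  Q = [1, 5] / [2] / [3] / [4] / [6]
  Insert 3 (step 7): P = [2, 3] / [4, 7] / [5] / [6] / [8];  Q = [1, 5] / [2, 7] / [3] / [4] / [6]
  Insert 1 (step 8): P = [1, 3] / [2, 7] / [4] / [5] / [6] / [8];  Q = [1, 5] / [2, 7] / [3] / [4] / [6] / [8]
Final shape: (2, 2, 1, 1, 1, 1).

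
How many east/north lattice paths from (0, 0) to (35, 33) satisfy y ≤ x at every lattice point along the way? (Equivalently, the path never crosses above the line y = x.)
Number of paths = 2303341452757570498

By the reflection principle (André's argument), the number of monotone paths to (35, 33) with n ≤ m that never go above y = x is C(68, 35) − C(68, 36) = 27640097433090845976 − 25336755980333275478 = 2303341452757570498.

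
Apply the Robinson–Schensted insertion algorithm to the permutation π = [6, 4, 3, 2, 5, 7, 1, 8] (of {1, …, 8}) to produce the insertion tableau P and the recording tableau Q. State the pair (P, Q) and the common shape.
P = [1, 5, 7, 8] / [2] / [3] / [4] / [6];  Q = [1, 5, 6, 8] / [2] / [3] / [4] / [7];  common shape = (4, 1, 1, 1, 1)

Row-insert the values π_1, π_2, … into P one at a time, bumping the leftmost entry strictly greater than the inserted value down to the next row. The recording tableau Q records, in position (i, j), the step at which that cell was added to P.
  Insert 6 (step 1): P = [6];  Q = [1]
  Insert 4 (step 2): P = [4] / [6];  Q = [1] / [2]
  Insert 3 (step 3): P = [3] / [4] / [6];  Q = [1] / [2] / [3]
  Insert 2 (step 4): P = [2] / [3] / [4] / [6];  Q = [1] / [2] / [3] / [4]
  Insert 5 (step 5): P = [2, 5] / [3] / [4] / [6];  Q = [1, 5] / [2] / [3] / [4]
  Insert 7 (step 6): P = [2, 5, 7] / [3] / [4] / [6];  Q = [1, 5, 6] / [2] / [3] / [4]
  Insert 1 (step 7): P = [1, 5, 7] / [2] / [3] / [4] / [6];  Q = [1, 5, 6] / [2] / [3] / [4] / [7]
  Insert 8 (step 8): P = [1, 5, 7, 8] / [2] / [3] / [4] / [6];  Q = [1, 5, 6, 8] / [2] / [3] / [4] / [7]
Final shape: (4, 1, 1, 1, 1).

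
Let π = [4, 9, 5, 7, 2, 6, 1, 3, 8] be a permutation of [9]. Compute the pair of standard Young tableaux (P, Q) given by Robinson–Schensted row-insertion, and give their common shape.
P = [1, 3, 6, 8] / [2, 5] / [4, 7] / [9];  Q = [1, 2, 4, 9] / [3, 6] / [5, 8] / [7];  common shape = (4, 2, 2, 1)

Row-insert the values π_1, π_2, … into P one at a time, bumping the leftmost entry strictly greater than the inserted value down to the next row. The recording tableau Q records, in position (i, j), the step at which that cell was added to P.
  Insert 4 (step 1): P = [4];  Q = [1]
  Insert 9 (step 2): P = [4, 9];  Q = [1, 2]
  Insert 5 (step 3): P = [4, 5] / [9];  Q = [1, 2] / [3]
  Insert 7 (step 4): P = [4, 5, 7] / [9];  Q = [1, 2, 4] / [3]
  Insert 2 (step 5): P = [2, 5, 7] / [4] / [9];  Q = [1, 2, 4] / [3] / [5]
  Insert 6 (step 6): P = [2, 5, 6] / [4, 7] / [9];  Q = [1, 2, 4] / [3, 6] / [5]
  Insert 1 (step 7): P = [1, 5, 6] / [2, 7] / [4] / [9];  Q = [1, 2, 4] / [3, 6] / [5] / [7]
  Insert 3 (step 8): P = [1, 3, 6] / [2, 5] / [4, 7] / [9];  Q = [1, 2, 4] / [3, 6] / [5, 8] / [7]
  Insert 8 (step 9): P = [1, 3, 6, 8] / [2, 5] / [4, 7] / [9];  Q = [1, 2, 4, 9] / [3, 6] / [5, 8] / [7]
Final shape: (4, 2, 2, 1).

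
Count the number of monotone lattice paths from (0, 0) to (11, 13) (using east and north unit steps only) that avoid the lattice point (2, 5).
Number of paths = 1985634

Total paths from (0, 0) to (11, 13): C(24, 11) = 2496144. Paths through (2, 5): (paths (0, 0) → (2, 5)) × (paths (2, 5) → (11, 13)) = C(7, 2) · C(17, 9) = 21 · 24310 = 510510. Avoidance count = 2496144 − 510510 = 1985634.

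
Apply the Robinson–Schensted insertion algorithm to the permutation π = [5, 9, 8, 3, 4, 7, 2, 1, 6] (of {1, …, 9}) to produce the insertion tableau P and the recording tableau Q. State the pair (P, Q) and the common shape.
P = [1, 4, 6] / [2, 7] / [3, 8] / [5] / [9];  Q = [1, 2, 6] / [3, 5] / [4, 9] / [7] / [8];  common shape = (3, 2, 2, 1, 1)

Row-insert the values π_1, π_2, … into P one at a time, bumping the leftmost entry strictly greater than the inserted value down to the next row. The recording tableau Q records, in position (i, j), the step at which that cell was added to P.
  Insert 5 (step 1): P = [5];  Q = [1]
  Insert 9 (step 2): P = [5, 9];  Q = [1, 2]
  Insert 8 (step 3): P = [5, 8] / [9];  Q = [1, 2] / [3]
  Insert 3 (step 4): P = [3, 8] / [5] / [9];  Q = [1, 2] / [3] / [4]
  Insert 4 (step 5): P = [3, 4] / [5, 8] / [9];  Q = [1, 2] / [3, 5] / [4]
  Insert 7 (step 6): P = [3, 4, 7] / [5, 8] / [9];  Q = [1, 2, 6] / [3, 5] / [4]
  Insert 2 (step 7): P = [2, 4, 7] / [3, 8] / [5] / [9];  Q = [1, 2, 6] / [3, 5] / [4] / [7]
  Insert 1 (step 8): P = [1, 4, 7] / [2, 8] / [3] / [5] / [9];  Q = [1, 2, 6] / [3, 5] / [4] / [7] / [8]
  Insert 6 (step 9): P = [1, 4, 6] / [2, 7] / [3, 8] / [5] / [9];  Q = [1, 2, 6] / [3, 5] / [4, 9] / [7] / [8]
Final shape: (3, 2, 2, 1, 1).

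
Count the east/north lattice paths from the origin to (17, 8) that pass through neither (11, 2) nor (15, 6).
Number of paths = 716679

Inclusion–exclusion. Total paths: C(25, 17) = 1081575. Through P₁: C(13, 11)·C(12, 6) = 72072. Through P₂: C(21, 15)·C(4, 2) = 325584. Since P₁ is strictly southwest of P₂, a monotone path through both must visit P₁ then P₂; paths through both = C(13, 11)·C(8, 4)·C(4, 2) = 32760. Avoid both = 1081575 − 72072 − 325584 + 32760 = 716679.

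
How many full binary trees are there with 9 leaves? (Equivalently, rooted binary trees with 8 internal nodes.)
C_8 = 1430

These full binary trees are counted by the Catalan number C_n = (1/(n + 1)) · C(2n, n). For n = 8: C_8 = (1/9) · C(16, 8) = 12870/9 = 1430.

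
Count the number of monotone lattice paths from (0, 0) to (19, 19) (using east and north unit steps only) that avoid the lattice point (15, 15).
Number of paths = 24487037400

Total paths from (0, 0) to (19, 19): C(38, 19) = 35345263800. Paths through (15, 15): (paths (0, 0) → (15, 15)) × (paths (15, 15) → (19, 19)) = C(30, 15) · C(8, 4) = 155117520 · 70 = 10858226400. Avoidance count = 35345263800 − 10858226400 = 24487037400.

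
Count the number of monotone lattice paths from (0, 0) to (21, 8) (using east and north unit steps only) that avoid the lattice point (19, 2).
Number of paths = 4286265

Total paths from (0, 0) to (21, 8): C(29, 21) = 4292145. Paths through (19, 2): (paths (0, 0) → (19, 2)) × (paths (19, 2) → (21, 8)) = C(21, 19) · C(8, 2) = 210 · 28 = 5880. Avoidance count = 4292145 − 5880 = 4286265.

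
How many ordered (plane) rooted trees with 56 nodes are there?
C_55 = 1759414616608818870992479875972

These ordered rooted trees are counted by the Catalan number C_n = (1/(n + 1)) · C(2n, n). For n = 55: C_55 = (1/56) · C(110, 55) = 98527218530093856775578873054432/56 = 1759414616608818870992479875972.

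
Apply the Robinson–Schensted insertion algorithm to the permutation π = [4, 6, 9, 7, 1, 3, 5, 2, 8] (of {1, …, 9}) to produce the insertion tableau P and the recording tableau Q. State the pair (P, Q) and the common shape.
P = [1, 2, 5, 8] / [3, 6, 7] / [4] / [9];  Q = [1, 2, 3, 9] / [4, 6, 7] / [5] / [8];  common shape = (4, 3, 1, 1)

Row-insert the values π_1, π_2, … into P one at a time, bumping the leftmost entry strictly greater than the inserted value down to the next row. The recording tableau Q records, in position (i, j), the step at which that cell was added to P.
  Insert 4 (step 1): P = [4];  Q = [1]
  Insert 6 (step 2): P = [4, 6];  Q = [1, 2]
  Insert 9 (step 3): P = [4, 6, 9];  Q = [1, 2, 3]
  Insert 7 (step 4): P = [4, 6, 7] / [9];  Q = [1, 2, 3] / [4]
  Insert 1 (step 5): P = [1, 6, 7] / [4] / [9];  Q = [1, 2, 3] / [4] / [5]
  Insert 3 (step 6): P = [1, 3, 7] / [4, 6] / [9];  Q = [1, 2, 3] / [4, 6] / [5]
  Insert 5 (step 7): P = [1, 3, 5] / [4, 6, 7] / [9];  Q = [1, 2, 3] / [4, 6, 7] / [5]
  Insert 2 (step 8): P = [1, 2, 5] / [3, 6, 7] / [4] / [9];  Q = [1, 2, 3] / [4, 6, 7] / [5] / [8]
  Insert 8 (step 9): P = [1, 2, 5, 8] / [3, 6, 7] / [4] / [9];  Q = [1, 2, 3, 9] / [4, 6, 7] / [5] / [8]
Final shape: (4, 3, 1, 1).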